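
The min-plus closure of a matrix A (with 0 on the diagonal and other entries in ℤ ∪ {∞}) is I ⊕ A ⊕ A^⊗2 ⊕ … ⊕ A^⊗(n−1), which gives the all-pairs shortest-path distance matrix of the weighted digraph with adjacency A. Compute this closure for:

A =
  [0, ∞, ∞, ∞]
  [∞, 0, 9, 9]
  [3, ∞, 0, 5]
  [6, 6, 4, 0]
Closure =
  [0, ∞, ∞, ∞]
  [12, 0, 9, 9]
  [3, 11, 0, 5]
  [6, 6, 4, 0]

This is the Floyd-Warshall all-pairs shortest-path computation. For each intermediate vertex k = 0, 1, …, 3, update dist[i][j] ← min(dist[i][j], dist[i][k] + dist[k][j]). The final matrix gives, for each (i, j), the minimum total weight of any directed path from i to j (possibly empty when i = j).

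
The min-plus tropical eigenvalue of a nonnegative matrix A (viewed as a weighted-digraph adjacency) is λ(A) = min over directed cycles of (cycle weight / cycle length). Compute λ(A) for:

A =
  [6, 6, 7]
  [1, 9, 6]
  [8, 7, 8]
λ(A) = 7/2

Enumerate directed cycles and compute their means (weight / length). Sample:
  cycle 0 → 0: weight = 6, length = 1, mean = 6/1 ≈ 6.000
  cycle 1 → 1: weight = 9, length = 1, mean = 9/1 ≈ 9.000
  cycle 2 → 2: weight = 8, length = 1, mean = 8/1 ≈ 8.000
  cycle 0 → 1 → 0: weight = 7, length = 2, mean = 7/2 ≈ 3.500
  cycle 0 → 2 → 0: weight = 15, length = 2, mean = 15/2 ≈ 7.500
  cycle 1 → 0 → 1: weight = 7, length = 2, mean = 7/2 ≈ 3.500
Minimum mean = 3.500, attained e.g. along the cycle 0 → 1 → 0 with weight 7 and length 2. So λ(A) = 7/2 = 7/2.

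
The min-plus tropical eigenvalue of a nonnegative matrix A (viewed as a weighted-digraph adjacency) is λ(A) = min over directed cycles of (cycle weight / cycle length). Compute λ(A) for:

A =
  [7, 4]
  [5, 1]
λ(A) = 1

Enumerate directed cycles and compute their means (weight / length). Sample:
  cycle 0 → 0: weight = 7, length = 1, mean = 7/1 ≈ 7.000
  cycle 1 → 1: weight = 1, length = 1, mean = 1/1 ≈ 1.000
  cycle 0 → 1 → 0: weight = 9, length = 2, mean = 9/2 ≈ 4.500
  cycle 1 → 0 → 1: weight = 9, length = 2, mean = 9/2 ≈ 4.500
Minimum mean = 1.000, attained e.g. along the cycle 1 → 1 with weight 1 and length 1. So λ(A) = 1/1 = 1.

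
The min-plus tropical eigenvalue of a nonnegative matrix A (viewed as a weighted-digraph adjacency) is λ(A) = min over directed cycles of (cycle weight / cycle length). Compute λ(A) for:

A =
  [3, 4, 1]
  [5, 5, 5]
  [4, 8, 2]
λ(A) = 2

Enumerate directed cycles and compute their means (weight / length). Sample:
  cycle 0 → 0: weight = 3, length = 1, mean = 3/1 ≈ 3.000
  cycle 1 → 1: weight = 5, length = 1, mean = 5/1 ≈ 5.000
  cycle 2 → 2: weight = 2, length = 1, mean = 2/1 ≈ 2.000
  cycle 0 → 1 → 0: weight = 9, length = 2, mean = 9/2 ≈ 4.500
  cycle 0 → 2 → 0: weight = 5, length = 2, mean = 5/2 ≈ 2.500
  cycle 1 → 0 → 1: weight = 9, length = 2, mean = 9/2 ≈ 4.500
Minimum mean = 2.000, attained e.g. along the cycle 2 → 2 with weight 2 and length 1. So λ(A) = 2/1 = 2.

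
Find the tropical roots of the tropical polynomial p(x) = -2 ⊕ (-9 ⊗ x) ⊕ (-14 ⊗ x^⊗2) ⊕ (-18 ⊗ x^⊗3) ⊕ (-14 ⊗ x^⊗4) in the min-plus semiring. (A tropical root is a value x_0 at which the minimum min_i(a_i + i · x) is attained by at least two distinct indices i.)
Roots: {-4, 4, 5, 7}

Each tropical root is a break point of the lower envelope of the lines y = a_i + i · x (there are 5 lines, with slopes 0, 1, ..., 4). Only the lines that attain the minimum somewhere contribute to roots; other lines are dominated. Here the surviving (envelope) indices are i = 4, i = 3, i = 2, i = 1, i = 0.
Intersections between consecutive envelope lines give the roots: for adjacent envelope indices i < j the intersection is x = (a_i − a_j) / (j − i). Reading off the sorted break points: {-4, 4, 5, 7}.
Verification: at each break x_0, at least two indices attain the minimum of min_i(a_i + i · x_0).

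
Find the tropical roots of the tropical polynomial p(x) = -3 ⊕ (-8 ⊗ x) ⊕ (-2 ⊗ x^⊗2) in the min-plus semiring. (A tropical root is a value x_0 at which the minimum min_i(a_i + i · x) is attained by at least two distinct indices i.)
Roots: {-6, 5}

Each tropical root is a break point of the lower envelope of the lines y = a_i + i · x (there are 3 lines, with slopes 0, 1, ..., 2). Only the lines that attain the minimum somewhere contribute to roots; other lines are dominated. Here the surviving (envelope) indices are i = 2, i = 1, i = 0.
Intersections between consecutive envelope lines give the roots: for adjacent envelope indices i < j the intersection is x = (a_i − a_j) / (j − i). Reading off the sorted break points: {-6, 5}.
Verification: at each break x_0, at least two indices attain the minimum of min_i(a_i + i · x_0).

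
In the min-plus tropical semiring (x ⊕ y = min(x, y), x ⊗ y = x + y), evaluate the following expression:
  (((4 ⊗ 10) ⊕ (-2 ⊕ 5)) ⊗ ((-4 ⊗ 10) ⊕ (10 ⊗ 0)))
(((4 ⊗ 10) ⊕ (-2 ⊕ 5)) ⊗ ((-4 ⊗ 10) ⊕ (10 ⊗ 0))) = 4

Expand innermost to outermost. Recall ⊕ takes the minimum of its arguments and ⊗ takes their sum. Working out the expression (((4 ⊗ 10) ⊕ (-2 ⊕ 5)) ⊗ ((-4 ⊗ 10) ⊕ (10 ⊗ 0))) gives 4.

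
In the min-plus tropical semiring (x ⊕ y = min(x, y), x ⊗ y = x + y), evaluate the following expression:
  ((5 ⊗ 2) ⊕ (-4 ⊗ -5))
((5 ⊗ 2) ⊕ (-4 ⊗ -5)) = -9

Expand innermost to outermost. Recall ⊕ takes the minimum of its arguments and ⊗ takes their sum. Working out the expression ((5 ⊗ 2) ⊕ (-4 ⊗ -5)) gives -9.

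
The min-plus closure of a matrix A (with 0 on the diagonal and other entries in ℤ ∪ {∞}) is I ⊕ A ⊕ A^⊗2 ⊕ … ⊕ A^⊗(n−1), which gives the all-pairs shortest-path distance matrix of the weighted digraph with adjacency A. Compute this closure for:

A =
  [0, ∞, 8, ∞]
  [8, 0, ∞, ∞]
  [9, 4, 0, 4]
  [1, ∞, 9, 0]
Closure =
  [0, 12, 8, 12]
  [8, 0, 16, 20]
  [5, 4, 0, 4]
  [1, 13, 9, 0]

This is the Floyd-Warshall all-pairs shortest-path computation. For each intermediate vertex k = 0, 1, …, 3, update dist[i][j] ← min(dist[i][j], dist[i][k] + dist[k][j]). The final matrix gives, for each (i, j), the minimum total weight of any directed path from i to j (possibly empty when i = j).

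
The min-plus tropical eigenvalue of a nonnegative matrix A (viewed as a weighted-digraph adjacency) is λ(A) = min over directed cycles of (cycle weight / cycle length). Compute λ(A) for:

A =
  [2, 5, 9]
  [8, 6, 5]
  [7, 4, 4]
λ(A) = 2

Enumerate directed cycles and compute their means (weight / length). Sample:
  cycle 0 → 0: weight = 2, length = 1, mean = 2/1 ≈ 2.000
  cycle 1 → 1: weight = 6, length = 1, mean = 6/1 ≈ 6.000
  cycle 2 → 2: weight = 4, length = 1, mean = 4/1 ≈ 4.000
  cycle 0 → 1 → 0: weight = 13, length = 2, mean = 13/2 ≈ 6.500
  cycle 0 → 2 → 0: weight = 16, length = 2, mean = 16/2 ≈ 8.000
  cycle 1 → 0 → 1: weight = 13, length = 2, mean = 13/2 ≈ 6.500
Minimum mean = 2.000, attained e.g. along the cycle 0 → 0 with weight 2 and length 1. So λ(A) = 2/1 = 2.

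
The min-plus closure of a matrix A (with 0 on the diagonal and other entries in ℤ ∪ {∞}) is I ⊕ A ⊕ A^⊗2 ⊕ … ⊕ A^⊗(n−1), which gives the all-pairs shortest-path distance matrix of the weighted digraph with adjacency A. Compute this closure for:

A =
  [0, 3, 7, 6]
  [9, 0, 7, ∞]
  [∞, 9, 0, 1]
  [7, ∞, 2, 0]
Closure =
  [0, 3, 7, 6]
  [9, 0, 7, 8]
  [8, 9, 0, 1]
  [7, 10, 2, 0]

This is the Floyd-Warshall all-pairs shortest-path computation. For each intermediate vertex k = 0, 1, …, 3, update dist[i][j] ← min(dist[i][j], dist[i][k] + dist[k][j]). The final matrix gives, for each (i, j), the minimum total weight of any directed path from i to j (possibly empty when i = j).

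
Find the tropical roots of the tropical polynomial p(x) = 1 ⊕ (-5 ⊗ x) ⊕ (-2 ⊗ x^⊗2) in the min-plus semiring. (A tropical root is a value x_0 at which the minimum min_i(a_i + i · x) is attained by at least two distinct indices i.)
Roots: {-3, 6}

Each tropical root is a break point of the lower envelope of the lines y = a_i + i · x (there are 3 lines, with slopes 0, 1, ..., 2). Only the lines that attain the minimum somewhere contribute to roots; other lines are dominated. Here the surviving (envelope) indices are i = 2, i = 1, i = 0.
Intersections between consecutive envelope lines give the roots: for adjacent envelope indices i < j the intersection is x = (a_i − a_j) / (j − i). Reading off the sorted break points: {-3, 6}.
Verification: at each break x_0, at least two indices attain the minimum of min_i(a_i + i · x_0).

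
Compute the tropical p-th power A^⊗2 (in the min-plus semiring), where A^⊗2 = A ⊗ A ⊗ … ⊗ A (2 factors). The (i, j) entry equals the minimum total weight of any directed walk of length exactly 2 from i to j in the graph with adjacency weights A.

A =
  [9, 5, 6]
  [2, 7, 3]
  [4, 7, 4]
A^⊗2 =
  [7, 12, 8]
  [7, 7, 7]
  [8, 9, 8]

Each entry (A^⊗2)_ij equals the minimum over all length-2 walks i = v_0 → v_1 → … → v_2 = j of Σ_t A[v_t][v_{t+1}]. For example, for (i, j) = (0, 2) we minimise over 3 possible intermediate vertex sequences; the minimum is 8, attained along the walk 0 → 1 → 2.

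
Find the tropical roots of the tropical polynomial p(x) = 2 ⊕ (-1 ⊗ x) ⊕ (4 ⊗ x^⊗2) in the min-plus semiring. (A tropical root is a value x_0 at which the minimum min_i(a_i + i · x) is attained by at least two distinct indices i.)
Roots: {-5, 3}

Each tropical root is a break point of the lower envelope of the lines y = a_i + i · x (there are 3 lines, with slopes 0, 1, ..., 2). Only the lines that attain the minimum somewhere contribute to roots; other lines are dominated. Here the surviving (envelope) indices are i = 2, i = 1, i = 0.
Intersections between consecutive envelope lines give the roots: for adjacent envelope indices i < j the intersection is x = (a_i − a_j) / (j − i). Reading off the sorted break points: {-5, 3}.
Verification: at each break x_0, at least two indices attain the minimum of min_i(a_i + i · x_0).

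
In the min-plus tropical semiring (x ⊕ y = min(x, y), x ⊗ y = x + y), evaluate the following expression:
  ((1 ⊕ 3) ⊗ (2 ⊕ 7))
((1 ⊕ 3) ⊗ (2 ⊕ 7)) = 3

Expand innermost to outermost. Recall ⊕ takes the minimum of its arguments and ⊗ takes their sum. Working out the expression ((1 ⊕ 3) ⊗ (2 ⊕ 7)) gives 3.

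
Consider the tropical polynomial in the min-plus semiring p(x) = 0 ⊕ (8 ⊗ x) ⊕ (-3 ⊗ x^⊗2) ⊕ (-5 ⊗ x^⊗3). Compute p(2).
p(2) = 0

A tropical monomial a ⊗ x^⊗i evaluates to a + i · x. Evaluating each term at x = 2:
  Term 0 contributes 0 + 0 · 2 = 0
  Term 1 contributes 8 + 1 · 2 = 10
  Term 2 contributes -3 + 2 · 2 = 1
  Term 3 contributes -5 + 3 · 2 = 1
p(2) = ⊕ of these = min[0, 10, 1, 1] = 0.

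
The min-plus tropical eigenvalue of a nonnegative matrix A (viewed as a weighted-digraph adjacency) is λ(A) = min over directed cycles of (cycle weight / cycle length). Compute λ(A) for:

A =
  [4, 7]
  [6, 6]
λ(A) = 4

Enumerate directed cycles and compute their means (weight / length). Sample:
  cycle 0 → 0: weight = 4, length = 1, mean = 4/1 ≈ 4.000
  cycle 1 → 1: weight = 6, length = 1, mean = 6/1 ≈ 6.000
  cycle 0 → 1 → 0: weight = 13, length = 2, mean = 13/2 ≈ 6.500
  cycle 1 → 0 → 1: weight = 13, length = 2, mean = 13/2 ≈ 6.500
Minimum mean = 4.000, attained e.g. along the cycle 0 → 0 with weight 4 and length 1. So λ(A) = 4/1 = 4.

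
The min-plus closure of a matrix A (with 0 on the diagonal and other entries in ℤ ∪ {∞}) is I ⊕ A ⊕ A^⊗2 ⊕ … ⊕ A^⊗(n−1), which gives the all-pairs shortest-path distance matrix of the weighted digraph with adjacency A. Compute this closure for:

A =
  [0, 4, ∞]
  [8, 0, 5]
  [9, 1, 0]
Closure =
  [0, 4, 9]
  [8, 0, 5]
  [9, 1, 0]

This is the Floyd-Warshall all-pairs shortest-path computation. For each intermediate vertex k = 0, 1, …, 2, update dist[i][j] ← min(dist[i][j], dist[i][k] + dist[k][j]). The final matrix gives, for each (i, j), the minimum total weight of any directed path from i to j (possibly empty when i = j).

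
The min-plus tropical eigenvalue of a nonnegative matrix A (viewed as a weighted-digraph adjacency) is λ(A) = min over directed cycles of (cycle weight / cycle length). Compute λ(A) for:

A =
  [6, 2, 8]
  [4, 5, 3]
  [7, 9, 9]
λ(A) = 3

Enumerate directed cycles and compute their means (weight / length). Sample:
  cycle 0 → 0: weight = 6, length = 1, mean = 6/1 ≈ 6.000
  cycle 1 → 1: weight = 5, length = 1, mean = 5/1 ≈ 5.000
  cycle 2 → 2: weight = 9, length = 1, mean = 9/1 ≈ 9.000
  cycle 0 → 1 → 0: weight = 6, length = 2, mean = 6/2 ≈ 3.000
  cycle 0 → 2 → 0: weight = 15, length = 2, mean = 15/2 ≈ 7.500
  cycle 1 → 0 → 1: weight = 6, length = 2, mean = 6/2 ≈ 3.000
Minimum mean = 3.000, attained e.g. along the cycle 0 → 1 → 0 with weight 6 and length 2. So λ(A) = 6/2 = 3.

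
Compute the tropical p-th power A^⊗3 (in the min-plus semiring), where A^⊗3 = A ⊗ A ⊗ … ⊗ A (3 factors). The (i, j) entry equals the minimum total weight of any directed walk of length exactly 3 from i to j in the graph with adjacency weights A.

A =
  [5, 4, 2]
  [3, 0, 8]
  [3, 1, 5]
A^⊗3 =
  [6, 3, 7]
  [3, 0, 5]
  [4, 1, 6]

Each entry (A^⊗3)_ij equals the minimum over all length-3 walks i = v_0 → v_1 → … → v_3 = j of Σ_t A[v_t][v_{t+1}]. For example, for (i, j) = (0, 2) we minimise over 9 possible intermediate vertex sequences; the minimum is 7, attained along the walk 0 → 2 → 0 → 2.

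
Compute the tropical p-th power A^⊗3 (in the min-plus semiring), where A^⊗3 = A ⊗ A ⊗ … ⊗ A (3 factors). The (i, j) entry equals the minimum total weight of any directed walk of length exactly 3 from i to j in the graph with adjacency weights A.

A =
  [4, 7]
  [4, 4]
A^⊗3 =
  [12, 15]
  [12, 12]

Each entry (A^⊗3)_ij equals the minimum over all length-3 walks i = v_0 → v_1 → … → v_3 = j of Σ_t A[v_t][v_{t+1}]. For example, for (i, j) = (0, 1) we minimise over 4 possible intermediate vertex sequences; the minimum is 15, attained along the walk 0 → 0 → 0 → 1.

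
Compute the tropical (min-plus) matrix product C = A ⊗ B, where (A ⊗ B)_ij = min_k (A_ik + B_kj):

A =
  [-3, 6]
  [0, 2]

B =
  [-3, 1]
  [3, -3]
A ⊗ B =
  [-6, -2]
  [-3, -1]

Apply the min-plus product entry-by-entry:
  C[0][0] = min over k of (A[0][0] + B[0][0] = -3 + -3 = -6, A[0][1] + B[1][0] = 6 + 3 = 9) = -6 (attained at k = 0)
  C[0][1] = min over k of (A[0][0] + B[0][1] = -3 + 1 = -2, A[0][1] + B[1][1] = 6 + -3 = 3) = -2 (attained at k = 0)
  C[1][0] = min over k of (A[1][0] + B[0][0] = 0 + -3 = -3, A[1][1] + B[1][0] = 2 + 3 = 5) = -3 (attained at k = 0)
  C[1][1] = min over k of (A[1][0] + B[0][1] = 0 + 1 = 1, A[1][1] + B[1][1] = 2 + -3 = -1) = -1 (attained at k = 1)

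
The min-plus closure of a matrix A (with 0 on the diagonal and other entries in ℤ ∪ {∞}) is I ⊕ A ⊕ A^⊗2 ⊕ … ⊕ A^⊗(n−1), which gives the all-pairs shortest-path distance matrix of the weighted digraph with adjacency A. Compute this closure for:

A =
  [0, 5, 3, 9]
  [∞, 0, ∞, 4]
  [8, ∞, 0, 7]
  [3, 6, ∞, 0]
Closure =
  [0, 5, 3, 9]
  [7, 0, 10, 4]
  [8, 13, 0, 7]
  [3, 6, 6, 0]

This is the Floyd-Warshall all-pairs shortest-path computation. For each intermediate vertex k = 0, 1, …, 3, update dist[i][j] ← min(dist[i][j], dist[i][k] + dist[k][j]). The final matrix gives, for each (i, j), the minimum total weight of any directed path from i to j (possibly empty when i = j).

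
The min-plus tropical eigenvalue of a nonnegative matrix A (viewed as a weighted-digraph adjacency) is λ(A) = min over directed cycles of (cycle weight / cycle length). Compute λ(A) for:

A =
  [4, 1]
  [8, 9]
λ(A) = 4

Enumerate directed cycles and compute their means (weight / length). Sample:
  cycle 0 → 0: weight = 4, length = 1, mean = 4/1 ≈ 4.000
  cycle 1 → 1: weight = 9, length = 1, mean = 9/1 ≈ 9.000
  cycle 0 → 1 → 0: weight = 9, length = 2, mean = 9/2 ≈ 4.500
  cycle 1 → 0 → 1: weight = 9, length = 2, mean = 9/2 ≈ 4.500
Minimum mean = 4.000, attained e.g. along the cycle 0 → 0 with weight 4 and length 1. So λ(A) = 4/1 = 4.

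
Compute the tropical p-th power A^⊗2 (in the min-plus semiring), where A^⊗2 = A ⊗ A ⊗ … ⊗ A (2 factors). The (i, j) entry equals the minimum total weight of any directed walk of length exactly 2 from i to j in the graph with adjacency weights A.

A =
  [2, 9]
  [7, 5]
A^⊗2 =
  [4, 11]
  [9, 10]

Each entry (A^⊗2)_ij equals the minimum over all length-2 walks i = v_0 → v_1 → … → v_2 = j of Σ_t A[v_t][v_{t+1}]. For example, for (i, j) = (0, 1) we minimise over 2 possible intermediate vertex sequences; the minimum is 11, attained along the walk 0 → 0 → 1.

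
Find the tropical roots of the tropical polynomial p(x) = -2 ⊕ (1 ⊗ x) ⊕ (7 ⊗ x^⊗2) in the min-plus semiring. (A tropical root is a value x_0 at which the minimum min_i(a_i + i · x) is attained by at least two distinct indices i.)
Roots: {-6, -3}

Each tropical root is a break point of the lower envelope of the lines y = a_i + i · x (there are 3 lines, with slopes 0, 1, ..., 2). Only the lines that attain the minimum somewhere contribute to roots; other lines are dominated. Here the surviving (envelope) indices are i = 2, i = 1, i = 0.
Intersections between consecutive envelope lines give the roots: for adjacent envelope indices i < j the intersection is x = (a_i − a_j) / (j − i). Reading off the sorted break points: {-6, -3}.
Verification: at each break x_0, at least two indices attain the minimum of min_i(a_i + i · x_0).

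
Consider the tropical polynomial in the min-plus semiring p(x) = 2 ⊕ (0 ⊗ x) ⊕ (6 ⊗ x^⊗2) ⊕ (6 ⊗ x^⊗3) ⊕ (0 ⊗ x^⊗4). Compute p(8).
p(8) = 2

A tropical monomial a ⊗ x^⊗i evaluates to a + i · x. Evaluating each term at x = 8:
  Term 0 contributes 2 + 0 · 8 = 2
  Term 1 contributes 0 + 1 · 8 = 8
  Term 2 contributes 6 + 2 · 8 = 22
  Term 3 contributes 6 + 3 · 8 = 30
  Term 4 contributes 0 + 4 · 8 = 32
p(8) = ⊕ of these = min[2, 8, 22, 30, 32] = 2.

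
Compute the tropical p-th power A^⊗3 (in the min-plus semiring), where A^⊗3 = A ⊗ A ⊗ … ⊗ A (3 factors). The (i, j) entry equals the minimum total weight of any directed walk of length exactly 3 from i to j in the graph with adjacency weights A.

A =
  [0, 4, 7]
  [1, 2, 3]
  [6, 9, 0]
A^⊗3 =
  [0, 4, 7]
  [1, 5, 3]
  [6, 9, 0]

Each entry (A^⊗3)_ij equals the minimum over all length-3 walks i = v_0 → v_1 → … → v_3 = j of Σ_t A[v_t][v_{t+1}]. For example, for (i, j) = (0, 2) we minimise over 9 possible intermediate vertex sequences; the minimum is 7, attained along the walk 0 → 0 → 0 → 2.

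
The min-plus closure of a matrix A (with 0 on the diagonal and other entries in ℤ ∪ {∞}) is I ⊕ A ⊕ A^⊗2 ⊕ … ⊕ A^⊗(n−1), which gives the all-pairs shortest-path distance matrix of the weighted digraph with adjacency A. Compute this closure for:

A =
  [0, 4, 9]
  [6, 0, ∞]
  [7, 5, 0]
Closure =
  [0, 4, 9]
  [6, 0, 15]
  [7, 5, 0]

This is the Floyd-Warshall all-pairs shortest-path computation. For each intermediate vertex k = 0, 1, …, 2, update dist[i][j] ← min(dist[i][j], dist[i][k] + dist[k][j]). The final matrix gives, for each (i, j), the minimum total weight of any directed path from i to j (possibly empty when i = j).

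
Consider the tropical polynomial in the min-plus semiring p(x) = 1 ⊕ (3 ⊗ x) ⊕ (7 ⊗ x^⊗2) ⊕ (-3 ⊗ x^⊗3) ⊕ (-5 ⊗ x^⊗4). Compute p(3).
p(3) = 1

A tropical monomial a ⊗ x^⊗i evaluates to a + i · x. Evaluating each term at x = 3:
  Term 0 contributes 1 + 0 · 3 = 1
  Term 1 contributes 3 + 1 · 3 = 6
  Term 2 contributes 7 + 2 · 3 = 13
  Term 3 contributes -3 + 3 · 3 = 6
  Term 4 contributes -5 + 4 · 3 = 7
p(3) = ⊕ of these = min[1, 6, 13, 6, 7] = 1.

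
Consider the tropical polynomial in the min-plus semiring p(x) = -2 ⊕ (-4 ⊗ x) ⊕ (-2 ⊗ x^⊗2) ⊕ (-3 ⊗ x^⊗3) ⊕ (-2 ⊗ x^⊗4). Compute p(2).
p(2) = -2

A tropical monomial a ⊗ x^⊗i evaluates to a + i · x. Evaluating each term at x = 2:
  Term 0 contributes -2 + 0 · 2 = -2
  Term 1 contributes -4 + 1 · 2 = -2
  Term 2 contributes -2 + 2 · 2 = 2
  Term 3 contributes -3 + 3 · 2 = 3
  Term 4 contributes -2 + 4 · 2 = 6
p(2) = ⊕ of these = min[-2, -2, 2, 3, 6] = -2.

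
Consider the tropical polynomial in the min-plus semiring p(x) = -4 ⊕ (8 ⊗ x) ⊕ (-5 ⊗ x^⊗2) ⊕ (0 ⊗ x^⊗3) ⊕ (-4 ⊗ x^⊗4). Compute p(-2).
p(-2) = -12

A tropical monomial a ⊗ x^⊗i evaluates to a + i · x. Evaluating each term at x = -2:
  Term 0 contributes -4 + 0 · -2 = -4
  Term 1 contributes 8 + 1 · -2 = 6
  Term 2 contributes -5 + 2 · -2 = -9
  Term 3 contributes 0 + 3 · -2 = -6
  Term 4 contributes -4 + 4 · -2 = -12
p(-2) = ⊕ of these = min[-4, 6, -9, -6, -12] = -12.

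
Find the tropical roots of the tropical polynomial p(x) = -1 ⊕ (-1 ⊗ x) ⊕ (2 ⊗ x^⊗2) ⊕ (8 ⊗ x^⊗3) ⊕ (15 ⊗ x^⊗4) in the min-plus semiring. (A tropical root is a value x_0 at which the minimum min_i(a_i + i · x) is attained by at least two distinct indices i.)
Roots: {-7, -6, -3, 0}

Each tropical root is a break point of the lower envelope of the lines y = a_i + i · x (there are 5 lines, with slopes 0, 1, ..., 4). Only the lines that attain the minimum somewhere contribute to roots; other lines are dominated. Here the surviving (envelope) indices are i = 4, i = 3, i = 2, i = 1, i = 0.
Intersections between consecutive envelope lines give the roots: for adjacent envelope indices i < j the intersection is x = (a_i − a_j) / (j − i). Reading off the sorted break points: {-7, -6, -3, 0}.
Verification: at each break x_0, at least two indices attain the minimum of min_i(a_i + i · x_0).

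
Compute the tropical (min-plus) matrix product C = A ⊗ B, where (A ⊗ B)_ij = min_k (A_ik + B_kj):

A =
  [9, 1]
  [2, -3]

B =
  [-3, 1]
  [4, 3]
A ⊗ B =
  [5, 4]
  [-1, 0]

Apply the min-plus product entry-by-entry:
  C[0][0] = min over k of (A[0][0] + B[0][0] = 9 + -3 = 6, A[0][1] + B[1][0] = 1 + 4 = 5) = 5 (attained at k = 1)
  C[0][1] = min over k of (A[0][0] + B[0][1] = 9 + 1 = 10, A[0][1] + B[1][1] = 1 + 3 = 4) = 4 (attained at k = 1)
  C[1][0] = min over k of (A[1][0] + B[0][0] = 2 + -3 = -1, A[1][1] + B[1][0] = -3 + 4 = 1) = -1 (attained at k = 0)
  C[1][1] = min over k of (A[1][0] + B[0][1] = 2 + 1 = 3, A[1][1] + B[1][1] = -3 + 3 = 0) = 0 (attained at k = 1)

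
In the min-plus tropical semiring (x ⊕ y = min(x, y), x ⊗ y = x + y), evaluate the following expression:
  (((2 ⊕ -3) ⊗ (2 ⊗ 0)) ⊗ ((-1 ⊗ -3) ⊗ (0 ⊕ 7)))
(((2 ⊕ -3) ⊗ (2 ⊗ 0)) ⊗ ((-1 ⊗ -3) ⊗ (0 ⊕ 7))) = -5

Expand innermost to outermost. Recall ⊕ takes the minimum of its arguments and ⊗ takes their sum. Working out the expression (((2 ⊕ -3) ⊗ (2 ⊗ 0)) ⊗ ((-1 ⊗ -3) ⊗ (0 ⊕ 7))) gives -5.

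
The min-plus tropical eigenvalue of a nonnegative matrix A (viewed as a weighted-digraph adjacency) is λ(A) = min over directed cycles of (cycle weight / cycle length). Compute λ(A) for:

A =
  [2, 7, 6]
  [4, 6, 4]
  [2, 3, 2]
λ(A) = 2

Enumerate directed cycles and compute their means (weight / length). Sample:
  cycle 0 → 0: weight = 2, length = 1, mean = 2/1 ≈ 2.000
  cycle 1 → 1: weight = 6, length = 1, mean = 6/1 ≈ 6.000
  cycle 2 → 2: weight = 2, length = 1, mean = 2/1 ≈ 2.000
  cycle 0 → 1 → 0: weight = 11, length = 2, mean = 11/2 ≈ 5.500
  cycle 0 → 2 → 0: weight = 8, length = 2, mean = 8/2 ≈ 4.000
  cycle 1 → 0 → 1: weight = 11, length = 2, mean = 11/2 ≈ 5.500
Minimum mean = 2.000, attained e.g. along the cycle 0 → 0 with weight 2 and length 1. So λ(A) = 2/1 = 2.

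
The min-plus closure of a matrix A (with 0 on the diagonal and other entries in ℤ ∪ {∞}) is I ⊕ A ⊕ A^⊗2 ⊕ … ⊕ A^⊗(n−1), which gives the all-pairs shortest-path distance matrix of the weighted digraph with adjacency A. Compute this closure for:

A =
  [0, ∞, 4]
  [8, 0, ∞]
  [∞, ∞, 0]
Closure =
  [0, ∞, 4]
  [8, 0, 12]
  [∞, ∞, 0]

This is the Floyd-Warshall all-pairs shortest-path computation. For each intermediate vertex k = 0, 1, …, 2, update dist[i][j] ← min(dist[i][j], dist[i][k] + dist[k][j]). The final matrix gives, for each (i, j), the minimum total weight of any directed path from i to j (possibly empty when i = j).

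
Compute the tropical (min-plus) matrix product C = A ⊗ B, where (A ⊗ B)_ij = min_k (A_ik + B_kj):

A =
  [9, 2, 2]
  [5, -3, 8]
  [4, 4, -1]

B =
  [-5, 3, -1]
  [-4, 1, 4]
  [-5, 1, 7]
A ⊗ B =
  [-3, 3, 6]
  [-7, -2, 1]
  [-6, 0, 3]

Apply the min-plus product entry-by-entry:
  C[0][0] = min over k of (A[0][0] + B[0][0] = 9 + -5 = 4, A[0][1] + B[1][0] = 2 + -4 = -2, A[0][2] + B[2][0] = 2 + -5 = -3) = -3 (attained at k = 2)
  C[0][1] = min over k of (A[0][0] + B[0][1] = 9 + 3 = 12, A[0][1] + B[1][1] = 2 + 1 = 3, A[0][2] + B[2][1] = 2 + 1 = 3) = 3 (attained at k = 1)
  C[0][2] = min over k of (A[0][0] + B[0][2] = 9 + -1 = 8, A[0][1] + B[1][2] = 2 + 4 = 6, A[0][2] + B[2][2] = 2 + 7 = 9) = 6 (attained at k = 1)
  C[1][0] = min over k of (A[1][0] + B[0][0] = 5 + -5 = 0, A[1][1] + B[1][0] = -3 + -4 = -7, A[1][2] + B[2][0] = 8 + -5 = 3) = -7 (attained at k = 1)
  C[1][1] = min over k of (A[1][0] + B[0][1] = 5 + 3 = 8, A[1][1] + B[1][1] = -3 + 1 = -2, A[1][2] + B[2][1] = 8 + 1 = 9) = -2 (attained at k = 1)
  C[1][2] = min over k of (A[1][0] + B[0][2] = 5 + -1 = 4, A[1][1] + B[1][2] = -3 + 4 = 1, A[1][2] + B[2][2] = 8 + 7 = 15) = 1 (attained at k = 1)
  C[2][0] = min over k of (A[2][0] + B[0][0] = 4 + -5 = -1, A[2][1] + B[1][0] = 4 + -4 = 0, A[2][2] + B[2][0] = -1 + -5 = -6) = -6 (attained at k = 2)
  C[2][1] = min over k of (A[2][0] + B[0][1] = 4 + 3 = 7, A[2][1] + B[1][1] = 4 + 1 = 5, A[2][2] + B[2][1] = -1 + 1 = 0) = 0 (attained at k = 2)
  C[2][2] = min over k of (A[2][0] + B[0][2] = 4 + -1 = 3, A[2][1] + B[1][2] = 4 + 4 = 8, A[2][2] + B[2][2] = -1 + 7 = 6) = 3 (attained at k = 0)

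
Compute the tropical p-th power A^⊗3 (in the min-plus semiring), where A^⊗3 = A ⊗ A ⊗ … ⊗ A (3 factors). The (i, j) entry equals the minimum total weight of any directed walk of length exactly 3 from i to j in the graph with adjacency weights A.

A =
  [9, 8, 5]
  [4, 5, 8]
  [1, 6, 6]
A^⊗3 =
  [12, 14, 11]
  [10, 15, 14]
  [7, 12, 12]

Each entry (A^⊗3)_ij equals the minimum over all length-3 walks i = v_0 → v_1 → … → v_3 = j of Σ_t A[v_t][v_{t+1}]. For example, for (i, j) = (0, 2) we minimise over 9 possible intermediate vertex sequences; the minimum is 11, attained along the walk 0 → 2 → 0 → 2.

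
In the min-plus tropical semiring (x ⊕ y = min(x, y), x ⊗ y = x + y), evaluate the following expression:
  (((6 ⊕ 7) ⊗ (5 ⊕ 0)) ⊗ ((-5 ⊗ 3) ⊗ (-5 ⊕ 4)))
(((6 ⊕ 7) ⊗ (5 ⊕ 0)) ⊗ ((-5 ⊗ 3) ⊗ (-5 ⊕ 4))) = -1

Expand innermost to outermost. Recall ⊕ takes the minimum of its arguments and ⊗ takes their sum. Working out the expression (((6 ⊕ 7) ⊗ (5 ⊕ 0)) ⊗ ((-5 ⊗ 3) ⊗ (-5 ⊕ 4))) gives -1.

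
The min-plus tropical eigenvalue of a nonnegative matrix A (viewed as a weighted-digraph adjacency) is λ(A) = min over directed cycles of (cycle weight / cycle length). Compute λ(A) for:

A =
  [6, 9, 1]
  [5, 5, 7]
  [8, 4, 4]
λ(A) = 10/3

Enumerate directed cycles and compute their means (weight / length). Sample:
  cycle 0 → 0: weight = 6, length = 1, mean = 6/1 ≈ 6.000
  cycle 1 → 1: weight = 5, length = 1, mean = 5/1 ≈ 5.000
  cycle 2 → 2: weight = 4, length = 1, mean = 4/1 ≈ 4.000
  cycle 0 → 1 → 0: weight = 14, length = 2, mean = 14/2 ≈ 7.000
  cycle 0 → 2 → 0: weight = 9, length = 2, mean = 9/2 ≈ 4.500
  cycle 1 → 0 → 1: weight = 14, length = 2, mean = 14/2 ≈ 7.000
Minimum mean = 3.333, attained e.g. along the cycle 0 → 2 → 1 → 0 with weight 10 and length 3. So λ(A) = 10/3 = 10/3.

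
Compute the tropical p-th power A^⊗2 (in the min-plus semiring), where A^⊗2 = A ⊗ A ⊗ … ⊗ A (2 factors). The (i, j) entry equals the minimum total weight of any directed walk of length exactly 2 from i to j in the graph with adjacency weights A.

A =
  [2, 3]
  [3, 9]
A^⊗2 =
  [4, 5]
  [5, 6]

Each entry (A^⊗2)_ij equals the minimum over all length-2 walks i = v_0 → v_1 → … → v_2 = j of Σ_t A[v_t][v_{t+1}]. For example, for (i, j) = (0, 1) we minimise over 2 possible intermediate vertex sequences; the minimum is 5, attained along the walk 0 → 0 → 1.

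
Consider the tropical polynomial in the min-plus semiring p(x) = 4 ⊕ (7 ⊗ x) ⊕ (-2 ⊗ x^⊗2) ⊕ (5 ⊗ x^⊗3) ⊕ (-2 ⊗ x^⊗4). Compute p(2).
p(2) = 2

A tropical monomial a ⊗ x^⊗i evaluates to a + i · x. Evaluating each term at x = 2:
  Term 0 contributes 4 + 0 · 2 = 4
  Term 1 contributes 7 + 1 · 2 = 9
  Term 2 contributes -2 + 2 · 2 = 2
  Term 3 contributes 5 + 3 · 2 = 11
  Term 4 contributes -2 + 4 · 2 = 6
p(2) = ⊕ of these = min[4, 9, 2, 11, 6] = 2.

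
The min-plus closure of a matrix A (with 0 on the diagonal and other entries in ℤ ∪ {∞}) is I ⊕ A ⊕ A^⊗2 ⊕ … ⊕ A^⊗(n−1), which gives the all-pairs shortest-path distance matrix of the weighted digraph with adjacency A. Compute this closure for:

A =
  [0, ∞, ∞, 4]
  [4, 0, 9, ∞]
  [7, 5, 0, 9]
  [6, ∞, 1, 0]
Closure =
  [0, 10, 5, 4]
  [4, 0, 9, 8]
  [7, 5, 0, 9]
  [6, 6, 1, 0]

This is the Floyd-Warshall all-pairs shortest-path computation. For each intermediate vertex k = 0, 1, …, 3, update dist[i][j] ← min(dist[i][j], dist[i][k] + dist[k][j]). The final matrix gives, for each (i, j), the minimum total weight of any directed path from i to j (possibly empty when i = j).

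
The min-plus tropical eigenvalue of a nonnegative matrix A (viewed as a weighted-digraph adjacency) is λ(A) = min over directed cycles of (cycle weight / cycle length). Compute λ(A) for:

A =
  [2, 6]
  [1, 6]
λ(A) = 2

Enumerate directed cycles and compute their means (weight / length). Sample:
  cycle 0 → 0: weight = 2, length = 1, mean = 2/1 ≈ 2.000
  cycle 1 → 1: weight = 6, length = 1, mean = 6/1 ≈ 6.000
  cycle 0 → 1 → 0: weight = 7, length = 2, mean = 7/2 ≈ 3.500
  cycle 1 → 0 → 1: weight = 7, length = 2, mean = 7/2 ≈ 3.500
Minimum mean = 2.000, attained e.g. along the cycle 0 → 0 with weight 2 and length 1. So λ(A) = 2/1 = 2.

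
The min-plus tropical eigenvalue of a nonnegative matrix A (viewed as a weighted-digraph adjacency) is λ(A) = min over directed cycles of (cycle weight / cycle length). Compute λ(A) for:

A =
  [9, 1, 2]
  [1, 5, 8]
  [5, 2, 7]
λ(A) = 1

Enumerate directed cycles and compute their means (weight / length). Sample:
  cycle 0 → 0: weight = 9, length = 1, mean = 9/1 ≈ 9.000
  cycle 1 → 1: weight = 5, length = 1, mean = 5/1 ≈ 5.000
  cycle 2 → 2: weight = 7, length = 1, mean = 7/1 ≈ 7.000
  cycle 0 → 1 → 0: weight = 2, length = 2, mean = 2/2 ≈ 1.000
  cycle 0 → 2 → 0: weight = 7, length = 2, mean = 7/2 ≈ 3.500
  cycle 1 → 0 → 1: weight = 2, length = 2, mean = 2/2 ≈ 1.000
Minimum mean = 1.000, attained e.g. along the cycle 0 → 1 → 0 with weight 2 and length 2. So λ(A) = 2/2 = 1.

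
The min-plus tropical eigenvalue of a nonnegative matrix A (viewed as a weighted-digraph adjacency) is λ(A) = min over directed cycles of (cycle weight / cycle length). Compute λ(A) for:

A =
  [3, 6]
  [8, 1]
λ(A) = 1

Enumerate directed cycles and compute their means (weight / length). Sample:
  cycle 0 → 0: weight = 3, length = 1, mean = 3/1 ≈ 3.000
  cycle 1 → 1: weight = 1, length = 1, mean = 1/1 ≈ 1.000
  cycle 0 → 1 → 0: weight = 14, length = 2, mean = 14/2 ≈ 7.000
  cycle 1 → 0 → 1: weight = 14, length = 2, mean = 14/2 ≈ 7.000
Minimum mean = 1.000, attained e.g. along the cycle 1 → 1 with weight 1 and length 1. So λ(A) = 1/1 = 1.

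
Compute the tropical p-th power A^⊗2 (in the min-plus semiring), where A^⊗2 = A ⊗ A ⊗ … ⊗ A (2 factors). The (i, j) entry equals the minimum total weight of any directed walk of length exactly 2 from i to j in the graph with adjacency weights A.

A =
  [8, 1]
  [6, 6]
A^⊗2 =
  [7, 7]
  [12, 7]

Each entry (A^⊗2)_ij equals the minimum over all length-2 walks i = v_0 → v_1 → … → v_2 = j of Σ_t A[v_t][v_{t+1}]. For example, for (i, j) = (0, 1) we minimise over 2 possible intermediate vertex sequences; the minimum is 7, attained along the walk 0 → 1 → 1.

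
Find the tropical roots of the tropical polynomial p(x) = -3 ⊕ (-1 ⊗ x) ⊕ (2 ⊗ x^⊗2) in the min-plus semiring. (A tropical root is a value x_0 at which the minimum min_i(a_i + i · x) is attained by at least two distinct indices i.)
Roots: {-3, -2}

Each tropical root is a break point of the lower envelope of the lines y = a_i + i · x (there are 3 lines, with slopes 0, 1, ..., 2). Only the lines that attain the minimum somewhere contribute to roots; other lines are dominated. Here the surviving (envelope) indices are i = 2, i = 1, i = 0.
Intersections between consecutive envelope lines give the roots: for adjacent envelope indices i < j the intersection is x = (a_i − a_j) / (j − i). Reading off the sorted break points: {-3, -2}.
Verification: at each break x_0, at least two indices attain the minimum of min_i(a_i + i · x_0).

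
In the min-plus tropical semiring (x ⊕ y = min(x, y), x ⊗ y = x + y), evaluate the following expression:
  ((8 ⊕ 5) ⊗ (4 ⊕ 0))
((8 ⊕ 5) ⊗ (4 ⊕ 0)) = 5

Expand innermost to outermost. Recall ⊕ takes the minimum of its arguments and ⊗ takes their sum. Working out the expression ((8 ⊕ 5) ⊗ (4 ⊕ 0)) gives 5.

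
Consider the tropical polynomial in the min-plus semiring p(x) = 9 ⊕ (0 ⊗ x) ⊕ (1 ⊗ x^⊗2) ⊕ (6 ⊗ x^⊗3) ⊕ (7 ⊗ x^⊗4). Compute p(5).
p(5) = 5

A tropical monomial a ⊗ x^⊗i evaluates to a + i · x. Evaluating each term at x = 5:
  Term 0 contributes 9 + 0 · 5 = 9
  Term 1 contributes 0 + 1 · 5 = 5
  Term 2 contributes 1 + 2 · 5 = 11
  Term 3 contributes 6 + 3 · 5 = 21
  Term 4 contributes 7 + 4 · 5 = 27
p(5) = ⊕ of these = min[9, 5, 11, 21, 27] = 5.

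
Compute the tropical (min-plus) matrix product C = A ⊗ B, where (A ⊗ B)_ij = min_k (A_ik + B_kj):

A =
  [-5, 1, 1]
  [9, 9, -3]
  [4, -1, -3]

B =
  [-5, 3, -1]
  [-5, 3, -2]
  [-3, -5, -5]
A ⊗ B =
  [-10, -4, -6]
  [-6, -8, -8]
  [-6, -8, -8]

Apply the min-plus product entry-by-entry:
  C[0][0] = min over k of (A[0][0] + B[0][0] = -5 + -5 = -10, A[0][1] + B[1][0] = 1 + -5 = -4, A[0][2] + B[2][0] = 1 + -3 = -2) = -10 (attained at k = 0)
  C[0][1] = min over k of (A[0][0] + B[0][1] = -5 + 3 = -2, A[0][1] + B[1][1] = 1 + 3 = 4, A[0][2] + B[2][1] = 1 + -5 = -4) = -4 (attained at k = 2)
  C[0][2] = min over k of (A[0][0] + B[0][2] = -5 + -1 = -6, A[0][1] + B[1][2] = 1 + -2 = -1, A[0][2] + B[2][2] = 1 + -5 = -4) = -6 (attained at k = 0)
  C[1][0] = min over k of (A[1][0] + B[0][0] = 9 + -5 = 4, A[1][1] + B[1][0] = 9 + -5 = 4, A[1][2] + B[2][0] = -3 + -3 = -6) = -6 (attained at k = 2)
  C[1][1] = min over k of (A[1][0] + B[0][1] = 9 + 3 = 12, A[1][1] + B[1][1] = 9 + 3 = 12, A[1][2] + B[2][1] = -3 + -5 = -8) = -8 (attained at k = 2)
  C[1][2] = min over k of (A[1][0] + B[0][2] = 9 + -1 = 8, A[1][1] + B[1][2] = 9 + -2 = 7, A[1][2] + B[2][2] = -3 + -5 = -8) = -8 (attained at k = 2)
  C[2][0] = min over k of (A[2][0] + B[0][0] = 4 + -5 = -1, A[2][1] + B[1][0] = -1 + -5 = -6, A[2][2] + B[2][0] = -3 + -3 = -6) = -6 (attained at k = 1)
  C[2][1] = min over k of (A[2][0] + B[0][1] = 4 + 3 = 7, A[2][1] + B[1][1] = -1 + 3 = 2, A[2][2] + B[2][1] = -3 + -5 = -8) = -8 (attained at k = 2)
  C[2][2] = min over k of (A[2][0] + B[0][2] = 4 + -1 = 3, A[2][1] + B[1][2] = -1 + -2 = -3, A[2][2] + B[2][2] = -3 + -5 = -8) = -8 (attained at k = 2)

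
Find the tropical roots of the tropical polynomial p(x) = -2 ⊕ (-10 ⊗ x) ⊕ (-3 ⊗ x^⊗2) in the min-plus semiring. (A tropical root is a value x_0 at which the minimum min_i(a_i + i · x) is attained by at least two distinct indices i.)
Roots: {-7, 8}

Each tropical root is a break point of the lower envelope of the lines y = a_i + i · x (there are 3 lines, with slopes 0, 1, ..., 2). Only the lines that attain the minimum somewhere contribute to roots; other lines are dominated. Here the surviving (envelope) indices are i = 2, i = 1, i = 0.
Intersections between consecutive envelope lines give the roots: for adjacent envelope indices i < j the intersection is x = (a_i − a_j) / (j − i). Reading off the sorted break points: {-7, 8}.
Verification: at each break x_0, at least two indices attain the minimum of min_i(a_i + i · x_0).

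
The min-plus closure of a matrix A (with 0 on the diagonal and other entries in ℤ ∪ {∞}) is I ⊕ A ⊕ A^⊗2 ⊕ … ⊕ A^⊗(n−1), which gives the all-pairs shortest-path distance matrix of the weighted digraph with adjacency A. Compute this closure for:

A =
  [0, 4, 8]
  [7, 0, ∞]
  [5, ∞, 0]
Closure =
  [0, 4, 8]
  [7, 0, 15]
  [5, 9, 0]

This is the Floyd-Warshall all-pairs shortest-path computation. For each intermediate vertex k = 0, 1, …, 2, update dist[i][j] ← min(dist[i][j], dist[i][k] + dist[k][j]). The final matrix gives, for each (i, j), the minimum total weight of any directed path from i to j (possibly empty when i = j).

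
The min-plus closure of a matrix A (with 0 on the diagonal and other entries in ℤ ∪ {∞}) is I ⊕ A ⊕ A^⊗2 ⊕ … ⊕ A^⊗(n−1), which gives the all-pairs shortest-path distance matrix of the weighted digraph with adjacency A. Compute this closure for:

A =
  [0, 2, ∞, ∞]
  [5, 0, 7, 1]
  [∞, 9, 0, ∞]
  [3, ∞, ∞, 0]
Closure =
  [0, 2, 9, 3]
  [4, 0, 7, 1]
  [13, 9, 0, 10]
  [3, 5, 12, 0]

This is the Floyd-Warshall all-pairs shortest-path computation. For each intermediate vertex k = 0, 1, …, 3, update dist[i][j] ← min(dist[i][j], dist[i][k] + dist[k][j]). The final matrix gives, for each (i, j), the minimum total weight of any directed path from i to j (possibly empty when i = j).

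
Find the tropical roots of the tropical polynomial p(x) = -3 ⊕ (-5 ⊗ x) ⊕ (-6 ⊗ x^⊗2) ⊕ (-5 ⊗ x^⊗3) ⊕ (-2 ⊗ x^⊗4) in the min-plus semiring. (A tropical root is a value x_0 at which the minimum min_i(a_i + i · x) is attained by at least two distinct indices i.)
Roots: {-3, -1, 1, 2}

Each tropical root is a break point of the lower envelope of the lines y = a_i + i · x (there are 5 lines, with slopes 0, 1, ..., 4). Only the lines that attain the minimum somewhere contribute to roots; other lines are dominated. Here the surviving (envelope) indices are i = 4, i = 3, i = 2, i = 1, i = 0.
Intersections between consecutive envelope lines give the roots: for adjacent envelope indices i < j the intersection is x = (a_i − a_j) / (j − i). Reading off the sorted break points: {-3, -1, 1, 2}.
Verification: at each break x_0, at least two indices attain the minimum of min_i(a_i + i · x_0).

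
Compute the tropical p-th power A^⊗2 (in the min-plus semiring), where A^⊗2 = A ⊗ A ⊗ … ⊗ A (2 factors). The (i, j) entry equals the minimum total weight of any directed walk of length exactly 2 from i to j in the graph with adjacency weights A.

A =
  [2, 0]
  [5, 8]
A^⊗2 =
  [4, 2]
  [7, 5]

Each entry (A^⊗2)_ij equals the minimum over all length-2 walks i = v_0 → v_1 → … → v_2 = j of Σ_t A[v_t][v_{t+1}]. For example, for (i, j) = (0, 1) we minimise over 2 possible intermediate vertex sequences; the minimum is 2, attained along the walk 0 → 0 → 1.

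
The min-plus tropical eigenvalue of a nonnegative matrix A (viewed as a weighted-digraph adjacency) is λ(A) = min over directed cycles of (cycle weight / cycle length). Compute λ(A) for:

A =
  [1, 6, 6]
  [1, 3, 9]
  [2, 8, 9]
λ(A) = 1

Enumerate directed cycles and compute their means (weight / length). Sample:
  cycle 0 → 0: weight = 1, length = 1, mean = 1/1 ≈ 1.000
  cycle 1 → 1: weight = 3, length = 1, mean = 3/1 ≈ 3.000
  cycle 2 → 2: weight = 9, length = 1, mean = 9/1 ≈ 9.000
  cycle 0 → 1 → 0: weight = 7, length = 2, mean = 7/2 ≈ 3.500
  cycle 0 → 2 → 0: weight = 8, length = 2, mean = 8/2 ≈ 4.000
  cycle 1 → 0 → 1: weight = 7, length = 2, mean = 7/2 ≈ 3.500
Minimum mean = 1.000, attained e.g. along the cycle 0 → 0 with weight 1 and length 1. So λ(A) = 1/1 = 1.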